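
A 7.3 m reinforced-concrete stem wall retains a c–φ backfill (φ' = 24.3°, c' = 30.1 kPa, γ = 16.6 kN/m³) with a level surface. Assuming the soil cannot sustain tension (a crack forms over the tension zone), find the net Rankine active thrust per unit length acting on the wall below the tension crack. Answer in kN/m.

9.81 kN/m

K_a = 0.4169; √K_a = 0.6457.
Tension-crack depth z_c = 2c/(γ√K_a) = 2×30.1/(16.6×0.6457) = 5.616 m.
σ_a at base = K_a γ H − 2c√K_a = 0.4169×16.6×7.3 − 2×30.1×0.6457 = 11.65 kPa.
P_a = ½ × 11.65 × (H − z_c) = 0.5×11.65×1.684 = 9.808 kN/m.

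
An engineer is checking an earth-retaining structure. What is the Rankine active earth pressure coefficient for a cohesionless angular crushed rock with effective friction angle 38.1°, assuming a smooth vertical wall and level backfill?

0.237

K_a = tan²(45° − φ/2) = tan²(25.95°) = 0.2368.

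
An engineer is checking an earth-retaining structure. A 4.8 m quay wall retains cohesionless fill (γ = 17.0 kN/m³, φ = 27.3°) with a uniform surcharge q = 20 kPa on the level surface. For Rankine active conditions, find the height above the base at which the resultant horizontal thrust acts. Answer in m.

1.86 m

K_a = 0.3711.
Triangular part P₁ = ½K_aγH² = 72.68 at H/3 = 1.600 m; rectangular part P₂ = K_a q H = 35.63 at H/2 = 2.400 m.
ȳ = (P₁·1.600 + P₂·2.400)/(P₁+P₂) = 1.863 m.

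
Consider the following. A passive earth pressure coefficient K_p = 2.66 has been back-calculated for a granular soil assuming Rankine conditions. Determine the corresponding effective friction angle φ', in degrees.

27.0°

K_p = (1+sin φ)/(1−sin φ) ⇒ sin φ = (K_p − 1)/(K_p + 1) = 0.4536.
φ = arcsin(0.4536) = 26.97°.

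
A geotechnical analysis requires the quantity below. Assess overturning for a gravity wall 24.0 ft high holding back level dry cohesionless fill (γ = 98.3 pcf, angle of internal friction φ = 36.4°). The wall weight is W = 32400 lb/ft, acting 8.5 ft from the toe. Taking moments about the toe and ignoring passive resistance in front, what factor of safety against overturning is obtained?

4.77

K_a = tan²(45° − 36.4°/2) = 0.2552.
P_a = ½K_aγH² = 0.5×0.2552×98.3×24.0² = 7224 lb/ft, acting at H/3 = 8.000 ft above the base.
Overturning moment M_o = P_a × H/3 = 7224 × 8.000 = 57790.
Resisting moment M_r = W × 8.5 = 32400 × 8.5 = 275400.
FS_overturning = M_r/M_o = 275400/57790 = 4.766.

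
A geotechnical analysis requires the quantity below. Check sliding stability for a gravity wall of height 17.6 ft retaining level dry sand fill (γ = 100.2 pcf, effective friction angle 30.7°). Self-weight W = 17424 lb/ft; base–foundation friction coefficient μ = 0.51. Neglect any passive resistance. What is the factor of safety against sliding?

K_a = tan²(45° − 30.7°/2) = 0.3240.
P_a = ½K_aγH² = 0.5×0.3240×100.2×17.6² = 5029 lb/ft, acting at H/3 = 5.867 ft above the base.
FS_sliding = μW / P_a = 0.51×17424 / 5029 = 1.767.

1.77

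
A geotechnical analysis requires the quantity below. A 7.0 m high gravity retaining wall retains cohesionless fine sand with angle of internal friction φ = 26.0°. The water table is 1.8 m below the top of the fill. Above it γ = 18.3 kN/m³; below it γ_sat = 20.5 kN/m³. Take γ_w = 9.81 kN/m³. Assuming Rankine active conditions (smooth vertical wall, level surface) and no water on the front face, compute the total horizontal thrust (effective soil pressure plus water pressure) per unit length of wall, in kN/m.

268 kN/m

K_a = tan²(45° − φ/2) = 0.3905.
γ' = 20.5 − 9.81 = 10.69 kN/m³. Depth below WT = 5.2 m.
σ'_h at WT = K_a γ d_w = 12.86 kPa; at base = 12.86 + K_a γ' × 5.2 = 34.57 kPa.
P₁ (0–1.8 m) = ½×12.86×1.8 = 11.58. P₂ (1.8–7.0 m) = ½(12.86+34.57)×5.2 = 123.3.
P_w = ½ γ_w h₂² = 0.5×9.81×5.2² = 132.6. Total = 11.58+123.3+132.6 = 267.5 kN/m.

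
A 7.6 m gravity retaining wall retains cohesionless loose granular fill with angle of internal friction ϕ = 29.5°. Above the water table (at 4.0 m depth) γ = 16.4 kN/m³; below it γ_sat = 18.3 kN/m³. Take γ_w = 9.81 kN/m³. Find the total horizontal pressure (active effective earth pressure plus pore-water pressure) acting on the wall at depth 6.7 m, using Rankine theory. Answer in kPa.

56.6 kPa

K_a = (1 − sin φ)/(1 + sin φ) = 0.3401.
γ' = 18.3 − 9.81 = 8.490 kN/m³.
Effective vertical stress at 6.7 m: σ'_v = 16.4×4.0 + 8.490×2.70 = 88.52 kPa.
σ'_h = K_a σ'_v = 0.3401 × 88.52 = 30.11 kPa; u = γ_w × 2.70 = 26.49 kPa.
Total σ_h = 30.11 + 26.49 = 56.59 kPa.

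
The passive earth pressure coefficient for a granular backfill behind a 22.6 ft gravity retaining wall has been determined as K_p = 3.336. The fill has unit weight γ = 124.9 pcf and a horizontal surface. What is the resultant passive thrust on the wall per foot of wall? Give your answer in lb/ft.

106000 lb/ft

P = ½ K_p γ H² = 0.5 × 3.336 × 124.9 × 22.6² = 106400 lb/ft.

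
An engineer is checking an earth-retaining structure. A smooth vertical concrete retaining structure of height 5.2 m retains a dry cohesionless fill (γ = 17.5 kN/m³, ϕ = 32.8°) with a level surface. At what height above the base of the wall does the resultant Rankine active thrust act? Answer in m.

1.73 m

K_a = 0.2973.
The pressure distribution is triangular, so the resultant acts at H/3 above the base = 5.2/3 = 1.733 m.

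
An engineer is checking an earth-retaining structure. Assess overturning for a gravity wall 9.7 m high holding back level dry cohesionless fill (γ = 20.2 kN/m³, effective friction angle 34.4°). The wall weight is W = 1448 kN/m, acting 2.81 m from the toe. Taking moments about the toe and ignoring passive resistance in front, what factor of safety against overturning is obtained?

4.76

K_a = tan²(45° − 34.4°/2) = 0.2780.
P_a = ½K_aγH² = 0.5×0.2780×20.2×9.7² = 264.2 kN/m, acting at H/3 = 3.233 m above the base.
Overturning moment M_o = P_a × H/3 = 264.2 × 3.233 = 854.1.
Resisting moment M_r = W × 2.81 = 1448 × 2.81 = 4069.
FS_overturning = M_r/M_o = 4069/854.1 = 4.764.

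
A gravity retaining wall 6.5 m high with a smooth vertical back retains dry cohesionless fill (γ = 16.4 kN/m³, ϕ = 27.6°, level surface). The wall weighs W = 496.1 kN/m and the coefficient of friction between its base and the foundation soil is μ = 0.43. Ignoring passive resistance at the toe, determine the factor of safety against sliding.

K_a = tan²(45° − 27.6°/2) = 0.3668.
P_a = ½K_aγH² = 0.5×0.3668×16.4×6.5² = 127.1 kN/m, acting at H/3 = 2.167 m above the base.
FS_sliding = μW / P_a = 0.43×496.1 / 127.1 = 1.679.

1.68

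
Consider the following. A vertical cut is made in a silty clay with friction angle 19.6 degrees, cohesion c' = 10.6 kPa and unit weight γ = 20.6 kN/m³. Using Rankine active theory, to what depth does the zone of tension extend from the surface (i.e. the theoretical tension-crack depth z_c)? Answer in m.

1.46 m

K_a = tan²(45° − 19.6°/2) = 0.4976; √K_a = 0.7054.
The active pressure is zero where K_a γ z = 2c√K_a, so z_c = 2c/(γ√K_a) = 2×10.6/(20.6×0.7054) = 1.459 m.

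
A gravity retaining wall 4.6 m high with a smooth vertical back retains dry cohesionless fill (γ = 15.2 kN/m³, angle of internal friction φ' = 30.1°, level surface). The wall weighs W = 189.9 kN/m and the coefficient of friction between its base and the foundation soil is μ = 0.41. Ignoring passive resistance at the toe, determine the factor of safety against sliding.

K_a = tan²(45° − 30.1°/2) = 0.3320.
P_a = ½K_aγH² = 0.5×0.3320×15.2×4.6² = 53.39 kN/m, acting at H/3 = 1.533 m above the base.
FS_sliding = μW / P_a = 0.41×189.9 / 53.39 = 1.458.

1.46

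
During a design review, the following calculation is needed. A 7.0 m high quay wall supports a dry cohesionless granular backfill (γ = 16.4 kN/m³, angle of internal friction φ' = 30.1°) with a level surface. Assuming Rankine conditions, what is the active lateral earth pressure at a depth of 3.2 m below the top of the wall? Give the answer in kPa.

17.4 kPa

K_a = (1 − sin φ)/(1 + sin φ) = 0.3320.
σ_h = K_a γ z = 0.3320 × 16.4 × 3.2 = 17.42 kPa.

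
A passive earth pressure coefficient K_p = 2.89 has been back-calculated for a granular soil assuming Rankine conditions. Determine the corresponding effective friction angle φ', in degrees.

K_p = (1+sin φ)/(1−sin φ) ⇒ sin φ = (K_p − 1)/(K_p + 1) = 0.4859.
φ = arcsin(0.4859) = 29.07°.

29.1°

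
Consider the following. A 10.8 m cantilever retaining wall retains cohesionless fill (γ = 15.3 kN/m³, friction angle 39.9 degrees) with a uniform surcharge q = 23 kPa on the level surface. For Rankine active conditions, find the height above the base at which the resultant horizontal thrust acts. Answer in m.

3.99 m

K_a = 0.2184.
Triangular part P₁ = ½K_aγH² = 194.9 at H/3 = 3.600 m; rectangular part P₂ = K_a q H = 54.26 at H/2 = 5.400 m.
ȳ = (P₁·3.600 + P₂·5.400)/(P₁+P₂) = 3.992 m.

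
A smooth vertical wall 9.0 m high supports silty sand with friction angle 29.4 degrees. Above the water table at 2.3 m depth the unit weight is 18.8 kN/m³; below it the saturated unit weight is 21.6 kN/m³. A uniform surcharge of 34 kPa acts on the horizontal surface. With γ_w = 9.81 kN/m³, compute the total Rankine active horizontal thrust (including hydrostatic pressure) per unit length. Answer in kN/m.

531 kN/m

K_a = tan²(45° − φ/2) = 0.3415.
γ' = 21.6 − 9.81 = 11.79 kN/m³. h₂ = H − d_w = 6.7 m.
σ'_h: at surface K_a·q = 11.61; at WT K_a(q+γd_w) = 26.38; at base K_a(q+γd_w+γ'h₂) = 53.35 kPa.
P₁ = ½(11.61+26.38)×2.3 = 43.68; P₂ = ½(26.38+53.35)×6.7 = 267.1; P_w = ½γ_w h₂² = 220.2.
Total = 43.68+267.1+220.2 = 530.9 kN/m.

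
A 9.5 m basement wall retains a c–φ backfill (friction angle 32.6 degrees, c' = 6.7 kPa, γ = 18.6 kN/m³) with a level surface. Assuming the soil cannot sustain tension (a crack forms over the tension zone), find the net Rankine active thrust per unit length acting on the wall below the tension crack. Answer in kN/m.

K_a = 0.2997; √K_a = 0.5475.
Tension-crack depth z_c = 2c/(γ√K_a) = 2×6.7/(18.6×0.5475) = 1.316 m.
σ_a at base = K_a γ H − 2c√K_a = 0.2997×18.6×9.5 − 2×6.7×0.5475 = 45.63 kPa.
P_a = ½ × 45.63 × (H − z_c) = 0.5×45.63×8.184 = 186.7 kN/m.

187 kN/m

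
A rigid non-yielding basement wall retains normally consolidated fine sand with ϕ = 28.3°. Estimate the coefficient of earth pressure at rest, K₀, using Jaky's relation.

K₀ = 1 − sin φ' = 1 − sin 28.3° = 0.5259.

0.526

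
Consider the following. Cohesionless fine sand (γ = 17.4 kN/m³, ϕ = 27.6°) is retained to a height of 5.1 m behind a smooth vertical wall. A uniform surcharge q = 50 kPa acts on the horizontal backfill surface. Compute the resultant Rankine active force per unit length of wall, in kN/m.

K_a = tan²(45° − φ/2) = 0.3668.
Soil triangle: ½ K_a γ H² = 0.5×0.3668×17.4×5.1² = 83.00 kN/m.
Surcharge rectangle: K_a q H = 0.3668×50×5.1 = 93.53 kN/m.
Total = 83.00 + 93.53 = 176.5 kN/m.

177 kN/m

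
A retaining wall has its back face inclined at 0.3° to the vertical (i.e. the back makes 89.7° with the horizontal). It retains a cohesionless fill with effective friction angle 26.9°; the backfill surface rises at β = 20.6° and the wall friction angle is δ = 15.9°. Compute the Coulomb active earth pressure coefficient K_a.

K_a = sin²(α+φ) / [sin²α · sin(α−δ) · (1 + √{sin(φ+δ)sin(φ−β) / (sin(α−δ)sin(α+β))})²].
With α = 89.7°, φ = 26.9°, δ = 15.9°, β = 20.6°: K_a = 0.5021.

0.502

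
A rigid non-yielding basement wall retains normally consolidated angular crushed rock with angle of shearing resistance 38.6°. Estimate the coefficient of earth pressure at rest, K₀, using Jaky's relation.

K₀ = 1 − sin φ' = 1 − sin 38.6° = 0.3761.

0.376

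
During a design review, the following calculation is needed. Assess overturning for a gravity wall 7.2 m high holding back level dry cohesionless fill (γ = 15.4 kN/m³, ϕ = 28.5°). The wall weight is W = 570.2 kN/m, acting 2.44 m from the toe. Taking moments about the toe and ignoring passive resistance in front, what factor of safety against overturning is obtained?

4.10

K_a = tan²(45° − 28.5°/2) = 0.3540.
P_a = ½K_aγH² = 0.5×0.3540×15.4×7.2² = 141.3 kN/m, acting at H/3 = 2.400 m above the base.
Overturning moment M_o = P_a × H/3 = 141.3 × 2.400 = 339.1.
Resisting moment M_r = W × 2.44 = 570.2 × 2.44 = 1391.
FS_overturning = M_r/M_o = 1391/339.1 = 4.103.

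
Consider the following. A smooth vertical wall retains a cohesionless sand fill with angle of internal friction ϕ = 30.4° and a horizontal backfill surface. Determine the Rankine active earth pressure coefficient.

0.328

K_a = (1 − sin φ)/(1 + sin φ) = (1 − sin 30.4°)/(1 + sin 30.4°) = 0.3280.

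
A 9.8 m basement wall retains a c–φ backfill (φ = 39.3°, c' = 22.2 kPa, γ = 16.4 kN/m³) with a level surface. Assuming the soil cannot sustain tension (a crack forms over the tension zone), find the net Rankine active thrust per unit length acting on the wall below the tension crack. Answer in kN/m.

30.7 kN/m

K_a = 0.2245; √K_a = 0.4738.
Tension-crack depth z_c = 2c/(γ√K_a) = 2×22.2/(16.4×0.4738) = 5.714 m.
σ_a at base = K_a γ H − 2c√K_a = 0.2245×16.4×9.8 − 2×22.2×0.4738 = 15.04 kPa.
P_a = ½ × 15.04 × (H − z_c) = 0.5×15.04×4.086 = 30.72 kN/m.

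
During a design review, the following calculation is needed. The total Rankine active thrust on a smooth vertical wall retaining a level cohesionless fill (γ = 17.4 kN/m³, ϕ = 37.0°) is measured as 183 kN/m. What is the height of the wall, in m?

K_a = 0.2486. P_a = ½ K_a γ H² ⇒ H = √(2P_a/(K_a γ)).
H = √(2×183/(0.2486×17.4)) = 9.199 m.

9.20 m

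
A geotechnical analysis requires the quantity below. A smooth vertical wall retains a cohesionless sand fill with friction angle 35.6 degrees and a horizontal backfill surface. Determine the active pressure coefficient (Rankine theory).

0.264

K_a = (1 − sin φ)/(1 + sin φ) = (1 − sin 35.6°)/(1 + sin 35.6°) = 0.2641.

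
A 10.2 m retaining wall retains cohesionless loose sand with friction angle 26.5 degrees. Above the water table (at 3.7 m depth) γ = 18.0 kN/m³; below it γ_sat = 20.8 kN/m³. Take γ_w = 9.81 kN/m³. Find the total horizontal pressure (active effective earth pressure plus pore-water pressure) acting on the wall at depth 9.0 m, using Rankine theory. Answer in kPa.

99.8 kPa

K_a = (1 − sin φ)/(1 + sin φ) = 0.3829.
γ' = 20.8 − 9.81 = 10.99 kN/m³.
Effective vertical stress at 9.0 m: σ'_v = 18.0×3.7 + 10.99×5.30 = 124.8 kPa.
σ'_h = K_a σ'_v = 0.3829 × 124.8 = 47.81 kPa; u = γ_w × 5.30 = 51.99 kPa.
Total σ_h = 47.81 + 51.99 = 99.80 kPa.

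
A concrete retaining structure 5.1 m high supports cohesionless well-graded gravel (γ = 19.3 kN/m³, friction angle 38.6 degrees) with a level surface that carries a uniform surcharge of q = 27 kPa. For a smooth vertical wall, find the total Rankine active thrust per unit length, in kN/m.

90.0 kN/m

K_a = tan²(45° − φ/2) = 0.2316.
Soil triangle: ½ K_a γ H² = 0.5×0.2316×19.3×5.1² = 58.14 kN/m.
Surcharge rectangle: K_a q H = 0.2316×27×5.1 = 31.89 kN/m.
Total = 58.14 + 31.89 = 90.03 kN/m.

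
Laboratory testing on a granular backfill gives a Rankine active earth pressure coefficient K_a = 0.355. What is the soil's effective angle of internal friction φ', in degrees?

K_a = tan²(45° − φ/2) ⇒ 45° − φ/2 = arctan(√0.355) = 30.79°.
φ = 2(45° − 30.79°) = 28.43°.

28.4°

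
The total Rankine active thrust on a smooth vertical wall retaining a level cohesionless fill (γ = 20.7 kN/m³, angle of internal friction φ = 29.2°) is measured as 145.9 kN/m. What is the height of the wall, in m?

6.40 m

K_a = 0.3442. P_a = ½ K_a γ H² ⇒ H = √(2P_a/(K_a γ)).
H = √(2×145.9/(0.3442×20.7)) = 6.399 m.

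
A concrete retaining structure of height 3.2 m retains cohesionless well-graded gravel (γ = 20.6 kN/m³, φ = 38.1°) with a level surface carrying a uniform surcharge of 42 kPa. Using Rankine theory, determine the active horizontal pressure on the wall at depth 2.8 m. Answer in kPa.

K_a = (1 − sin φ)/(1 + sin φ) = 0.2368.
σ_v = γz + q = 20.6 × 2.8 + 42 = 99.68 kPa.
σ_h = K_a σ_v = 0.2368 × 99.68 = 23.61 kPa.

23.6 kPa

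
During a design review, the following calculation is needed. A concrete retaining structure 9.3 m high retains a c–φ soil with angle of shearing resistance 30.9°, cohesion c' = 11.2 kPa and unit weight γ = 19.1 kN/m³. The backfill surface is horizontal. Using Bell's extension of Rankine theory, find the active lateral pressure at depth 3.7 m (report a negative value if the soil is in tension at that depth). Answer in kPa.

10.0 kPa

K_a = (1 − sin φ)/(1 + sin φ) = 0.3214.
σ_a = K_a γ z − 2c√K_a = 0.3214×19.1×3.7 − 2×11.2×0.5669 = 10.01 kPa.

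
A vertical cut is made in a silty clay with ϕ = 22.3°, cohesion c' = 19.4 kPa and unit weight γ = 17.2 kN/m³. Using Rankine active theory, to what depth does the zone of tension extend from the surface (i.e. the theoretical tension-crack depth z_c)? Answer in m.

K_a = tan²(45° − 22.3°/2) = 0.4498; √K_a = 0.6707.
The active pressure is zero where K_a γ z = 2c√K_a, so z_c = 2c/(γ√K_a) = 2×19.4/(17.2×0.6707) = 3.363 m.

3.36 m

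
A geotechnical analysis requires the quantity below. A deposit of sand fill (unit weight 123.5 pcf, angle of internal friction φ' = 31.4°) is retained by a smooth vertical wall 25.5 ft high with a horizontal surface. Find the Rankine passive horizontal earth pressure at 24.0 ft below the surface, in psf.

9410 psf

K_p = (1 + sin φ)/(1 − sin φ) = 3.175.
σ_h = K_p γ z = 3.175 × 123.5 × 24.0 = 9412 psf.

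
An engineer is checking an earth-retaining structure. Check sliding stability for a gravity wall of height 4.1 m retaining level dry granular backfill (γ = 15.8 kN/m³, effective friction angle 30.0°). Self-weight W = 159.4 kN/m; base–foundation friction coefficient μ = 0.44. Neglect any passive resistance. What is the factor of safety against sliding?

K_a = tan²(45° − 30.0°/2) = 0.3333.
P_a = ½K_aγH² = 0.5×0.3333×15.8×4.1² = 44.27 kN/m, acting at H/3 = 1.367 m above the base.
FS_sliding = μW / P_a = 0.44×159.4 / 44.27 = 1.584.

1.58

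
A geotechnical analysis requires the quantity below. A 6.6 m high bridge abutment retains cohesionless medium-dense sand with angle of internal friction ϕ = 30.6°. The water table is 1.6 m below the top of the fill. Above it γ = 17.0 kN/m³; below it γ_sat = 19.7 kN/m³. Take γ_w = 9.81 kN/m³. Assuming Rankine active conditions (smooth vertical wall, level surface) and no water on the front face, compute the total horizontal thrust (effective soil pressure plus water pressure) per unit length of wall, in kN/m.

K_a = tan²(45° − φ/2) = 0.3253.
γ' = 19.7 − 9.81 = 9.890 kN/m³. Depth below WT = 5.0 m.
σ'_h at WT = K_a γ d_w = 8.849 kPa; at base = 8.849 + K_a γ' × 5.0 = 24.94 kPa.
P₁ (0–1.6 m) = ½×8.849×1.6 = 7.080. P₂ (1.6–6.6 m) = ½(8.849+24.94)×5.0 = 84.47.
P_w = ½ γ_w h₂² = 0.5×9.81×5.0² = 122.6. Total = 7.080+84.47+122.6 = 214.2 kN/m.

214 kN/m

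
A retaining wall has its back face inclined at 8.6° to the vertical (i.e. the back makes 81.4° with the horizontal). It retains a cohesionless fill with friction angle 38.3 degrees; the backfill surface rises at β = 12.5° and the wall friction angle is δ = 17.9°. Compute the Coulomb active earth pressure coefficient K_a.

K_a = sin²(α+φ) / [sin²α · sin(α−δ) · (1 + √{sin(φ+δ)sin(φ−β) / (sin(α−δ)sin(α+β))})²].
With α = 81.4°, φ = 38.3°, δ = 17.9°, β = 12.5°: K_a = 0.3220.

0.322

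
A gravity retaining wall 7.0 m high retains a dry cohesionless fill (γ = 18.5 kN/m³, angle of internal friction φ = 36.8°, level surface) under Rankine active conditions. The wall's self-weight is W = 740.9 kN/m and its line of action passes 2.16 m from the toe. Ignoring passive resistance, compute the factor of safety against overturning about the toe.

K_a = tan²(45° − 36.8°/2) = 0.2508.
P_a = ½K_aγH² = 0.5×0.2508×18.5×7.0² = 113.7 kN/m, acting at H/3 = 2.333 m above the base.
Overturning moment M_o = P_a × H/3 = 113.7 × 2.333 = 265.2.
Resisting moment M_r = W × 2.16 = 740.9 × 2.16 = 1600.
FS_overturning = M_r/M_o = 1600/265.2 = 6.034.

6.03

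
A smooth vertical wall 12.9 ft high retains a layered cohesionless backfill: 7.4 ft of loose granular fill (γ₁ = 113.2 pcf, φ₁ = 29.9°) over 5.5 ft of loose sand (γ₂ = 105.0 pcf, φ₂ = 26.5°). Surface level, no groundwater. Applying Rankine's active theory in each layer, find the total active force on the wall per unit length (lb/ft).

K_a1 = tan²(45°−29.9°/2) = 0.3347; K_a2 = tan²(45°−26.5°/2) = 0.3829.
Layer 1: σ at base = K_a1 γ₁ h₁ = 280.4 psf; P₁ = ½×280.4×7.4 = 1037.
Layer 2: σ_v at top = γ₁h₁ = 837.7; σ_h top = K_a2×837.7 = 320.8; σ_h base = K_a2×(837.7+105.0×5.5) = 541.9.
P₂ = ½(320.8+541.9)×5.5 = 2372. Total P_a = 1037+2372 = 3410 lb/ft.

3410 lb/ft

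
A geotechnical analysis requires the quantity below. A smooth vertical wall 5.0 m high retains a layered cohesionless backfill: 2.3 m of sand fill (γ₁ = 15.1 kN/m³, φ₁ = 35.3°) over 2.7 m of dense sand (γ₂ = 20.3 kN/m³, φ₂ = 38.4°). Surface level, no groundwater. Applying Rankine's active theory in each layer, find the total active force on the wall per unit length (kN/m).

49.9 kN/m

K_a1 = tan²(45°−35.3°/2) = 0.2675; K_a2 = tan²(45°−38.4°/2) = 0.2337.
Layer 1: σ at base = K_a1 γ₁ h₁ = 9.292 kPa; P₁ = ½×9.292×2.3 = 10.69.
Layer 2: σ_v at top = γ₁h₁ = 34.73; σ_h top = K_a2×34.73 = 8.116; σ_h base = K_a2×(34.73+20.3×2.7) = 20.92.
P₂ = ½(8.116+20.92)×2.7 = 39.21. Total P_a = 10.69+39.21 = 49.89 kN/m.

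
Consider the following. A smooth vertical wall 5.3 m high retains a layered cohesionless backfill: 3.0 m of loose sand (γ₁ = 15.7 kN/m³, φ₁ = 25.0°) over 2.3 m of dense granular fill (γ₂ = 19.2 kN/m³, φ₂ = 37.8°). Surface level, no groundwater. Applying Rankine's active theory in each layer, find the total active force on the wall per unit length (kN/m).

K_a1 = tan²(45°−25.0°/2) = 0.4059; K_a2 = tan²(45°−37.8°/2) = 0.2400.
Layer 1: σ at base = K_a1 γ₁ h₁ = 19.12 kPa; P₁ = ½×19.12×3.0 = 28.67.
Layer 2: σ_v at top = γ₁h₁ = 47.10; σ_h top = K_a2×47.10 = 11.30; σ_h base = K_a2×(47.10+19.2×2.3) = 21.90.
P₂ = ½(11.30+21.90)×2.3 = 38.19. Total P_a = 28.67+38.19 = 66.86 kN/m.

66.9 kN/m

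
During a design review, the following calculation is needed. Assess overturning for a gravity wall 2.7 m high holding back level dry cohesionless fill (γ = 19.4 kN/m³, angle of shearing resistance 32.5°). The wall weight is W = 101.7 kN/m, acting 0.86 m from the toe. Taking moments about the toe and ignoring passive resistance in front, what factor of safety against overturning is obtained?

4.57

K_a = tan²(45° − 32.5°/2) = 0.3010.
P_a = ½K_aγH² = 0.5×0.3010×19.4×2.7² = 21.28 kN/m, acting at H/3 = 0.9000 m above the base.
Overturning moment M_o = P_a × H/3 = 21.28 × 0.9000 = 19.16.
Resisting moment M_r = W × 0.86 = 101.7 × 0.86 = 87.46.
FS_overturning = M_r/M_o = 87.46/19.16 = 4.566.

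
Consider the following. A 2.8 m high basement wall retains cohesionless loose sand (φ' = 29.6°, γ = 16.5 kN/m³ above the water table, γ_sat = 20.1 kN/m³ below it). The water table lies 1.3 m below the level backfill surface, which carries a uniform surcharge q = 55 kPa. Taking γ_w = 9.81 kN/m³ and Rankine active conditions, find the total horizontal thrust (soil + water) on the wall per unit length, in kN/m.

K_a = tan²(45° − φ/2) = 0.3387.
γ' = 20.1 − 9.81 = 10.29 kN/m³. h₂ = H − d_w = 1.5 m.
σ'_h: at surface K_a·q = 18.63; at WT K_a(q+γd_w) = 25.90; at base K_a(q+γd_w+γ'h₂) = 31.13 kPa.
P₁ = ½(18.63+25.90)×1.3 = 28.94; P₂ = ½(25.90+31.13)×1.5 = 42.77; P_w = ½γ_w h₂² = 11.04.
Total = 28.94+42.77+11.04 = 82.75 kN/m.

82.7 kN/m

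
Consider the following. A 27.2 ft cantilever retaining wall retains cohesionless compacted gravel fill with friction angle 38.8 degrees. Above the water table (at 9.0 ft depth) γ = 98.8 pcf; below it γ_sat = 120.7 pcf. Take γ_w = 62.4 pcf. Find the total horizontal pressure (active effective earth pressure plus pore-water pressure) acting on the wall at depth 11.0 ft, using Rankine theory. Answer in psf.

356 psf

K_a = (1 − sin φ)/(1 + sin φ) = 0.2296.
γ' = 120.7 − 62.4 = 58.30 pcf.
Effective vertical stress at 11.0 ft: σ'_v = 98.8×9.0 + 58.30×2.00 = 1006 psf.
σ'_h = K_a σ'_v = 0.2296 × 1006 = 230.9 psf; u = γ_w × 2.00 = 124.8 psf.
Total σ_h = 230.9 + 124.8 = 355.7 psf.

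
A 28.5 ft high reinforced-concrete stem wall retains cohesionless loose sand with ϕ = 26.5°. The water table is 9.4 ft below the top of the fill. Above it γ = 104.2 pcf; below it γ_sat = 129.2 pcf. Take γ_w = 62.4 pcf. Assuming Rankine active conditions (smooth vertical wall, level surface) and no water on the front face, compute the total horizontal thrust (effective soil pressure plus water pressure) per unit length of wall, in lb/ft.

K_a = tan²(45° − φ/2) = 0.3829.
γ' = 129.2 − 62.4 = 66.80 pcf. Depth below WT = 19.1 ft.
σ'_h at WT = K_a γ d_w = 375.1 psf; at base = 375.1 + K_a γ' × 19.1 = 863.7 psf.
P₁ (0–9.4 ft) = ½×375.1×9.4 = 1763. P₂ (9.4–28.5 ft) = ½(375.1+863.7)×19.1 = 11830.
P_w = ½ γ_w h₂² = 0.5×62.4×19.1² = 11380. Total = 1763+11830+11380 = 24970 lb/ft.

25000 lb/ft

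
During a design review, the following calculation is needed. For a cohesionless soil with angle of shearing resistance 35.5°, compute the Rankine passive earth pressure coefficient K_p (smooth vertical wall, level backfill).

3.77

K_p = (1 + sin φ)/(1 − sin φ) = tan²(45° + 35.5°/2) = 3.770.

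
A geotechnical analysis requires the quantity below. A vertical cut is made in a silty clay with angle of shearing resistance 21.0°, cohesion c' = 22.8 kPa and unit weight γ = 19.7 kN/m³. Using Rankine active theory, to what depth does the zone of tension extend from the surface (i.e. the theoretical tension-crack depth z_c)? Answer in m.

K_a = tan²(45° − 21.0°/2) = 0.4724; √K_a = 0.6873.
The active pressure is zero where K_a γ z = 2c√K_a, so z_c = 2c/(γ√K_a) = 2×22.8/(19.7×0.6873) = 3.368 m.

3.37 m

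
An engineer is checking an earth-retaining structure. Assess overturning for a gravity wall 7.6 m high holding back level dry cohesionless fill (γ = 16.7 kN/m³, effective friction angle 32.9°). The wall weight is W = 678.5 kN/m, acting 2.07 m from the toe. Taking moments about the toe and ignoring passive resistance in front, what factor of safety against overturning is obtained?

K_a = tan²(45° − 32.9°/2) = 0.2960.
P_a = ½K_aγH² = 0.5×0.2960×16.7×7.6² = 142.8 kN/m, acting at H/3 = 2.533 m above the base.
Overturning moment M_o = P_a × H/3 = 142.8 × 2.533 = 361.7.
Resisting moment M_r = W × 2.07 = 678.5 × 2.07 = 1404.
FS_overturning = M_r/M_o = 1404/361.7 = 3.883.

3.88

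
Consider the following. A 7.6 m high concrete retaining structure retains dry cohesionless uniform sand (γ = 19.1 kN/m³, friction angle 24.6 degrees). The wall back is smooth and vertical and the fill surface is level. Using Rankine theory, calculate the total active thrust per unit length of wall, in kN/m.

227 kN/m

K_a = tan²(45° − φ/2) = 0.4121.
P_a = ½ K_a γ H² = 0.5 × 0.4121 × 19.1 × 7.6² = 227.3 kN/m.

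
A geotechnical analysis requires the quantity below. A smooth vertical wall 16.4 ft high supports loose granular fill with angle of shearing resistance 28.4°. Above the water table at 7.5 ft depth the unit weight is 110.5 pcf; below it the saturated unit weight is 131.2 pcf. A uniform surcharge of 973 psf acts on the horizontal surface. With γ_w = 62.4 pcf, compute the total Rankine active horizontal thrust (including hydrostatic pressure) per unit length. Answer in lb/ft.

K_a = tan²(45° − φ/2) = 0.3554.
γ' = 131.2 − 62.4 = 68.80 pcf. h₂ = H − d_w = 8.9 ft.
σ'_h: at surface K_a·q = 345.8; at WT K_a(q+γd_w) = 640.3; at base K_a(q+γd_w+γ'h₂) = 857.9 psf.
P₁ = ½(345.8+640.3)×7.5 = 3698; P₂ = ½(640.3+857.9)×8.9 = 6667; P_w = ½γ_w h₂² = 2471.
Total = 3698+6667+2471 = 12840 lb/ft.

12800 lb/ft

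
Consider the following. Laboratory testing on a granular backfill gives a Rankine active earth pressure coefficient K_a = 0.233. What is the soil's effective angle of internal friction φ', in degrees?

K_a = tan²(45° − φ/2) ⇒ 45° − φ/2 = arctan(√0.233) = 25.77°.
φ = 2(45° − 25.77°) = 38.47°.

38.5°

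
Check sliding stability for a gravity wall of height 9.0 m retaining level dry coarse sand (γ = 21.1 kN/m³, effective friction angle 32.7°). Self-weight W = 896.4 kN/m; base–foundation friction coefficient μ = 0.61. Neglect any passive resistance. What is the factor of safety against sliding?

K_a = tan²(45° − 32.7°/2) = 0.2985.
P_a = ½K_aγH² = 0.5×0.2985×21.1×9.0² = 255.1 kN/m, acting at H/3 = 3.000 m above the base.
FS_sliding = μW / P_a = 0.61×896.4 / 255.1 = 2.144.

2.14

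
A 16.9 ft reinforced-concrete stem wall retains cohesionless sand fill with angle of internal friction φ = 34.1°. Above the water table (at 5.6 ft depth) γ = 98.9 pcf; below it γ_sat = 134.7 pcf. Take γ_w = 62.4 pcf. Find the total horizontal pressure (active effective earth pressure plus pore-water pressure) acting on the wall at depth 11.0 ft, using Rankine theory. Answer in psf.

K_a = (1 − sin φ)/(1 + sin φ) = 0.2815.
γ' = 134.7 − 62.4 = 72.30 pcf.
Effective vertical stress at 11.0 ft: σ'_v = 98.9×5.6 + 72.30×5.40 = 944.3 psf.
σ'_h = K_a σ'_v = 0.2815 × 944.3 = 265.8 psf; u = γ_w × 5.40 = 337.0 psf.
Total σ_h = 265.8 + 337.0 = 602.8 psf.

603 psf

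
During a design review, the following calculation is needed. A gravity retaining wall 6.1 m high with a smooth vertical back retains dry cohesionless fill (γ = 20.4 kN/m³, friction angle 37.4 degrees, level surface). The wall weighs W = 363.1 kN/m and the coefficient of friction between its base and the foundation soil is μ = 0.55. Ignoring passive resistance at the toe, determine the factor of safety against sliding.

2.15

K_a = tan²(45° − 37.4°/2) = 0.2443.
P_a = ½K_aγH² = 0.5×0.2443×20.4×6.1² = 92.71 kN/m, acting at H/3 = 2.033 m above the base.
FS_sliding = μW / P_a = 0.55×363.1 / 92.71 = 2.154.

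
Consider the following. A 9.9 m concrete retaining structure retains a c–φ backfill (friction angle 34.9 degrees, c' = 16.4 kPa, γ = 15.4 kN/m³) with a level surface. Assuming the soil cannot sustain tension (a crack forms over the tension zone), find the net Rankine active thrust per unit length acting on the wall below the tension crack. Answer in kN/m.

K_a = 0.2721; √K_a = 0.5217.
Tension-crack depth z_c = 2c/(γ√K_a) = 2×16.4/(15.4×0.5217) = 4.083 m.
σ_a at base = K_a γ H − 2c√K_a = 0.2721×15.4×9.9 − 2×16.4×0.5217 = 24.38 kPa.
P_a = ½ × 24.38 × (H − z_c) = 0.5×24.38×5.817 = 70.91 kN/m.

70.9 kN/m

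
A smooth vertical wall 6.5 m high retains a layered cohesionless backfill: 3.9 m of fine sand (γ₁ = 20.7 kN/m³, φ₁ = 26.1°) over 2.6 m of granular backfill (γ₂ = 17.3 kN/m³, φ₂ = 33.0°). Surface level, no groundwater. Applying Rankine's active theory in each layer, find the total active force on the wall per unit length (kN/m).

K_a1 = tan²(45°−26.1°/2) = 0.3889; K_a2 = tan²(45°−33.0°/2) = 0.2948.
Layer 1: σ at base = K_a1 γ₁ h₁ = 31.40 kPa; P₁ = ½×31.40×3.9 = 61.23.
Layer 2: σ_v at top = γ₁h₁ = 80.73; σ_h top = K_a2×80.73 = 23.80; σ_h base = K_a2×(80.73+17.3×2.6) = 37.06.
P₂ = ½(23.80+37.06)×2.6 = 79.12. Total P_a = 61.23+79.12 = 140.3 kN/m.

140 kN/m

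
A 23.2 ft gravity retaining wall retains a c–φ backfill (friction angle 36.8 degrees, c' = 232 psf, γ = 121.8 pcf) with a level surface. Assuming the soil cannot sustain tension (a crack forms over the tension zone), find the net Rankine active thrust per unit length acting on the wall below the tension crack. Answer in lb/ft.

K_a = 0.2508; √K_a = 0.5008.
Tension-crack depth z_c = 2c/(γ√K_a) = 2×232/(121.8×0.5008) = 7.607 ft.
σ_a at base = K_a γ H − 2c√K_a = 0.2508×121.8×23.2 − 2×232×0.5008 = 476.2 psf.
P_a = ½ × 476.2 × (H − z_c) = 0.5×476.2×15.59 = 3713 lb/ft.

3710 lb/ft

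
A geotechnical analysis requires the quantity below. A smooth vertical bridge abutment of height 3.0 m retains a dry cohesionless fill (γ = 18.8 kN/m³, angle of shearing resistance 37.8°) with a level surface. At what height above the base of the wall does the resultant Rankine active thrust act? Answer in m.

1.00 m

K_a = 0.2400.
The pressure distribution is triangular, so the resultant acts at H/3 above the base = 3.0/3 = 1.000 m.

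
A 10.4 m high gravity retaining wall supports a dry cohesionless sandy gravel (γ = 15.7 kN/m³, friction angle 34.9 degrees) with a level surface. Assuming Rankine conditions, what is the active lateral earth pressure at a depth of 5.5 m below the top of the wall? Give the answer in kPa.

23.5 kPa

K_a = (1 − sin φ)/(1 + sin φ) = 0.2721.
σ_h = K_a γ z = 0.2721 × 15.7 × 5.5 = 23.50 kPa.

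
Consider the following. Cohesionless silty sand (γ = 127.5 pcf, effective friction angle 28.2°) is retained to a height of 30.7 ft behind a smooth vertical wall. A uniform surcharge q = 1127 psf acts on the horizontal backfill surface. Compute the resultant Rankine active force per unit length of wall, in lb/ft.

K_a = tan²(45° − φ/2) = 0.3582.
Soil triangle: ½ K_a γ H² = 0.5×0.3582×127.5×30.7² = 21520 lb/ft.
Surcharge rectangle: K_a q H = 0.3582×1127×30.7 = 12390 lb/ft.
Total = 21520 + 12390 = 33910 lb/ft.

33900 lb/ft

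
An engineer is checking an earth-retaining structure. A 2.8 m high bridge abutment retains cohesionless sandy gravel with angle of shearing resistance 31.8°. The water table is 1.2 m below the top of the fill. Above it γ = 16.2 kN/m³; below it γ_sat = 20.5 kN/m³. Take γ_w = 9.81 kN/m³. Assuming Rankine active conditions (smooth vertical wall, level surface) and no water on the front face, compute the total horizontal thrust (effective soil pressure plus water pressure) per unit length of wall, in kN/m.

K_a = tan²(45° − φ/2) = 0.3098.
γ' = 20.5 − 9.81 = 10.69 kN/m³. Depth below WT = 1.6 m.
σ'_h at WT = K_a γ d_w = 6.022 kPa; at base = 6.022 + K_a γ' × 1.6 = 11.32 kPa.
P₁ (0–1.2 m) = ½×6.022×1.2 = 3.613. P₂ (1.2–2.8 m) = ½(6.022+11.32)×1.6 = 13.87.
P_w = ½ γ_w h₂² = 0.5×9.81×1.6² = 12.56. Total = 3.613+13.87+12.56 = 30.05 kN/m.

30.0 kN/m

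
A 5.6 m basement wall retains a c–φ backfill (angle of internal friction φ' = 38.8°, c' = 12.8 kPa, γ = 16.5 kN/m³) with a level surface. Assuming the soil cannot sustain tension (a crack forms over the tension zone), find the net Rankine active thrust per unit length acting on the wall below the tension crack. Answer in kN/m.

10.6 kN/m

K_a = 0.2296; √K_a = 0.4791.
Tension-crack depth z_c = 2c/(γ√K_a) = 2×12.8/(16.5×0.4791) = 3.238 m.
σ_a at base = K_a γ H − 2c√K_a = 0.2296×16.5×5.6 − 2×12.8×0.4791 = 8.945 kPa.
P_a = ½ × 8.945 × (H − z_c) = 0.5×8.945×2.362 = 10.56 kN/m.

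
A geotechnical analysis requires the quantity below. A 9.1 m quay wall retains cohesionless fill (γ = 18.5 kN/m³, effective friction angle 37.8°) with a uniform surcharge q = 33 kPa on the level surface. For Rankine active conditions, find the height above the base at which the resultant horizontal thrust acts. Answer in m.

3.46 m

K_a = 0.2400.
Triangular part P₁ = ½K_aγH² = 183.8 at H/3 = 3.033 m; rectangular part P₂ = K_a q H = 72.07 at H/2 = 4.550 m.
ȳ = (P₁·3.033 + P₂·4.550)/(P₁+P₂) = 3.460 m.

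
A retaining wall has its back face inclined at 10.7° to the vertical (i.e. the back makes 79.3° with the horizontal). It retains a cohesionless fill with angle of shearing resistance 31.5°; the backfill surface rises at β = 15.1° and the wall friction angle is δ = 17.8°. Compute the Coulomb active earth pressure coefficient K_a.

K_a = sin²(α+φ) / [sin²α · sin(α−δ) · (1 + √{sin(φ+δ)sin(φ−β) / (sin(α−δ)sin(α+β))})²].
With α = 79.3°, φ = 31.5°, δ = 17.8°, β = 15.1°: K_a = 0.4613.

0.461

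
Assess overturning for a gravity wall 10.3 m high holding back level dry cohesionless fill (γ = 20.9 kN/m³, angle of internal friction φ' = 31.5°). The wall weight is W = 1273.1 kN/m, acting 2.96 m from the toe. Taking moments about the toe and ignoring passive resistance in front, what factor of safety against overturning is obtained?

K_a = tan²(45° − 31.5°/2) = 0.3136.
P_a = ½K_aγH² = 0.5×0.3136×20.9×10.3² = 347.7 kN/m, acting at H/3 = 3.433 m above the base.
Overturning moment M_o = P_a × H/3 = 347.7 × 3.433 = 1194.
Resisting moment M_r = W × 2.96 = 1273.1 × 2.96 = 3768.
FS_overturning = M_r/M_o = 3768/1194 = 3.157.

3.16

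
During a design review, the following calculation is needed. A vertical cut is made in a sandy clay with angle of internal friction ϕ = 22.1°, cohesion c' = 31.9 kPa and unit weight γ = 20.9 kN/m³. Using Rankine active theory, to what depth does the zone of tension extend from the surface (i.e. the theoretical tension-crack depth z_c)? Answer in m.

K_a = tan²(45° − 22.1°/2) = 0.4533; √K_a = 0.6732.
The active pressure is zero where K_a γ z = 2c√K_a, so z_c = 2c/(γ√K_a) = 2×31.9/(20.9×0.6732) = 4.534 m.

4.53 m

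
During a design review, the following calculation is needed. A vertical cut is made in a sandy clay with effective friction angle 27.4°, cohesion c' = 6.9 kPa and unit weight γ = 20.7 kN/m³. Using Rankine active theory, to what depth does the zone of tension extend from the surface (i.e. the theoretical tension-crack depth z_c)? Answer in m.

K_a = tan²(45° − 27.4°/2) = 0.3697; √K_a = 0.6080.
The active pressure is zero where K_a γ z = 2c√K_a, so z_c = 2c/(γ√K_a) = 2×6.9/(20.7×0.6080) = 1.096 m.

1.10 m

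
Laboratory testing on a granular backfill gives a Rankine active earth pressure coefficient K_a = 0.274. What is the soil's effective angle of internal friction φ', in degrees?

K_a = tan²(45° − φ/2) ⇒ 45° − φ/2 = arctan(√0.274) = 27.63°.
φ = 2(45° − 27.63°) = 34.74°.

34.7°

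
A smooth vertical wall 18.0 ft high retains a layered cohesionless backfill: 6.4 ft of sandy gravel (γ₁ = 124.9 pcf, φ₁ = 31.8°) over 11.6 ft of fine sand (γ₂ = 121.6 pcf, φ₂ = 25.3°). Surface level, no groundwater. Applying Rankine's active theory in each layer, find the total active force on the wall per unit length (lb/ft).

7790 lb/ft

K_a1 = tan²(45°−31.8°/2) = 0.3098; K_a2 = tan²(45°−25.3°/2) = 0.4012.
Layer 1: σ at base = K_a1 γ₁ h₁ = 247.6 psf; P₁ = ½×247.6×6.4 = 792.4.
Layer 2: σ_v at top = γ₁h₁ = 799.4; σ_h top = K_a2×799.4 = 320.7; σ_h base = K_a2×(799.4+121.6×11.6) = 886.6.
P₂ = ½(320.7+886.6)×11.6 = 7002. Total P_a = 792.4+7002 = 7795 lb/ft.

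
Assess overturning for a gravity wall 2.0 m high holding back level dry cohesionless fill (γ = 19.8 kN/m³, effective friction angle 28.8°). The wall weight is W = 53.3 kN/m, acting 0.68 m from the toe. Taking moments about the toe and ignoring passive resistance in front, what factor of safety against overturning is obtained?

3.93

K_a = tan²(45° − 28.8°/2) = 0.3498.
P_a = ½K_aγH² = 0.5×0.3498×19.8×2.0² = 13.85 kN/m, acting at H/3 = 0.6667 m above the base.
Overturning moment M_o = P_a × H/3 = 13.85 × 0.6667 = 9.233.
Resisting moment M_r = W × 0.68 = 53.3 × 0.68 = 36.24.
FS_overturning = M_r/M_o = 36.24/9.233 = 3.925.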